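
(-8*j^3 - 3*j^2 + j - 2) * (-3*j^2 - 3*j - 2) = 24*j^5 + 33*j^4 + 22*j^3 + 9*j^2 + 4*j + 4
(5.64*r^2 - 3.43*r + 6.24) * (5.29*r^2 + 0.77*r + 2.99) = 29.8356*r^4 - 13.8019*r^3 + 47.2321*r^2 - 5.4509*r + 18.6576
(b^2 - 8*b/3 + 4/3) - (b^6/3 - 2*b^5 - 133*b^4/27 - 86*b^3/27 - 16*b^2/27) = -b^6/3 + 2*b^5 + 133*b^4/27 + 86*b^3/27 + 43*b^2/27 - 8*b/3 + 4/3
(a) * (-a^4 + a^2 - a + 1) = -a^5 + a^3 - a^2 + a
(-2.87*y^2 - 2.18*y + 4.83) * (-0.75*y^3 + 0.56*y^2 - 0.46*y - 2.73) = 2.1525*y^5 + 0.0278*y^4 - 3.5231*y^3 + 11.5427*y^2 + 3.7296*y - 13.1859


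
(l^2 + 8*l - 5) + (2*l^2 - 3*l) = 3*l^2 + 5*l - 5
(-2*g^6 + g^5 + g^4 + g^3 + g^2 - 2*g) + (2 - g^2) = -2*g^6 + g^5 + g^4 + g^3 - 2*g + 2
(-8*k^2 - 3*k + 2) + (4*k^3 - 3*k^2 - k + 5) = 4*k^3 - 11*k^2 - 4*k + 7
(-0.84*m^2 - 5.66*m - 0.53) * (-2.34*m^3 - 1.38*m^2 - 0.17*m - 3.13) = 1.9656*m^5 + 14.4036*m^4 + 9.1938*m^3 + 4.3228*m^2 + 17.8059*m + 1.6589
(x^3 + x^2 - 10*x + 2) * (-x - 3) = -x^4 - 4*x^3 + 7*x^2 + 28*x - 6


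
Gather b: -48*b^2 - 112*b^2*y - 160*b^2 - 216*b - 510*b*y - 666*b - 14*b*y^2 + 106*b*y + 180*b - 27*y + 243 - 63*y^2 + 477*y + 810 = b^2*(-112*y - 208) + b*(-14*y^2 - 404*y - 702) - 63*y^2 + 450*y + 1053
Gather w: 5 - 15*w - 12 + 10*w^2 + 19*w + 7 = 10*w^2 + 4*w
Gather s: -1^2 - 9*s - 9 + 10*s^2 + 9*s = 10*s^2 - 10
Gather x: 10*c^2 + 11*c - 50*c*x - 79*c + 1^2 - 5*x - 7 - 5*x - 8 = 10*c^2 - 68*c + x*(-50*c - 10) - 14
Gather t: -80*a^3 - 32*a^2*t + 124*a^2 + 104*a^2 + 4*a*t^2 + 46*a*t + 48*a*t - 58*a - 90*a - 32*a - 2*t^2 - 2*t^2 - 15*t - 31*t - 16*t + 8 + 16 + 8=-80*a^3 + 228*a^2 - 180*a + t^2*(4*a - 4) + t*(-32*a^2 + 94*a - 62) + 32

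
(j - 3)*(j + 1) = j^2 - 2*j - 3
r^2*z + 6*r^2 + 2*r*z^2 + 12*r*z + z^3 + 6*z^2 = (r + z)^2*(z + 6)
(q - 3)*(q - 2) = q^2 - 5*q + 6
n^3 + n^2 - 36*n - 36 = (n - 6)*(n + 1)*(n + 6)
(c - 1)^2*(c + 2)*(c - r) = c^4 - c^3*r - 3*c^2 + 3*c*r + 2*c - 2*r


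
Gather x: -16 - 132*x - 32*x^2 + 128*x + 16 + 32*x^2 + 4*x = 0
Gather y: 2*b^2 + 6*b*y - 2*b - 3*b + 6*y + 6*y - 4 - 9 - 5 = 2*b^2 - 5*b + y*(6*b + 12) - 18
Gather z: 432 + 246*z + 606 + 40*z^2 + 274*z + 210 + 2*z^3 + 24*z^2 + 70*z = 2*z^3 + 64*z^2 + 590*z + 1248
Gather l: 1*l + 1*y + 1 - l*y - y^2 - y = l*(1 - y) - y^2 + 1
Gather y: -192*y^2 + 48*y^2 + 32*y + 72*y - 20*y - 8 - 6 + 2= -144*y^2 + 84*y - 12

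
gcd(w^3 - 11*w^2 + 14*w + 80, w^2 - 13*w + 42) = 1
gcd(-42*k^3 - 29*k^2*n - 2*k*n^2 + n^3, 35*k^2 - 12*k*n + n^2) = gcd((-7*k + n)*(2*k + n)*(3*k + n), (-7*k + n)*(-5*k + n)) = 7*k - n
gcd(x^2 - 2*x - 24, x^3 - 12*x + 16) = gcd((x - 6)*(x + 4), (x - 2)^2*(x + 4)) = x + 4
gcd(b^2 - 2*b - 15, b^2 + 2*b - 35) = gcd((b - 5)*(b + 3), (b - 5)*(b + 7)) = b - 5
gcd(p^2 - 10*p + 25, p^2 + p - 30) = p - 5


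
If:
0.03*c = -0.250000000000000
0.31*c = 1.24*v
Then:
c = -8.33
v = -2.08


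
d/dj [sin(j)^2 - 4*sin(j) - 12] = 2*(sin(j) - 2)*cos(j)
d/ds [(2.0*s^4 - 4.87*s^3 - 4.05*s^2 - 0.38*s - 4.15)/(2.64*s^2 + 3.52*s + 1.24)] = (10.56*s^5 + 8.2632*s^4 - 24.3648*s^3 - 31.3692*s^2 + 11.868*s + 14.1368)/(6.9696*s^4 + 18.5856*s^3 + 18.9376*s^2 + 8.7296*s + 1.5376)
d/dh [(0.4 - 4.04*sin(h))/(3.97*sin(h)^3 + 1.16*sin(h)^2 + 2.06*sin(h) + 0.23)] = (32.0776*sin(h)^3 - 0.0776000000000003*sin(h)^2 - 0.928*sin(h) - 1.7532)*cos(h)/(15.7609*sin(h)^6 + 9.2104*sin(h)^5 + 17.702*sin(h)^4 + 6.6054*sin(h)^3 + 4.7772*sin(h)^2 + 0.9476*sin(h) + 0.0529)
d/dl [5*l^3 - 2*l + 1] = 15*l^2 - 2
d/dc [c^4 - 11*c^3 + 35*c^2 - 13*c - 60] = 4*c^3 - 33*c^2 + 70*c - 13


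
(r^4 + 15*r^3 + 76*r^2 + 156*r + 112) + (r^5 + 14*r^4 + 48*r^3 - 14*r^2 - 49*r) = r^5 + 15*r^4 + 63*r^3 + 62*r^2 + 107*r + 112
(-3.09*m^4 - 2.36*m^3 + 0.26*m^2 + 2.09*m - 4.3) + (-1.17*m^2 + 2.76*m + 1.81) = -3.09*m^4 - 2.36*m^3 - 0.91*m^2 + 4.85*m - 2.49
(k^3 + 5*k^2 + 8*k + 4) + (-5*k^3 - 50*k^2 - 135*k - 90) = -4*k^3 - 45*k^2 - 127*k - 86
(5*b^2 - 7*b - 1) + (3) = 5*b^2 - 7*b + 2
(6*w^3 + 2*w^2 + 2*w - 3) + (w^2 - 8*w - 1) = 6*w^3 + 3*w^2 - 6*w - 4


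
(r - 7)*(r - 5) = r^2 - 12*r + 35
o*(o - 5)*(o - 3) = o^3 - 8*o^2 + 15*o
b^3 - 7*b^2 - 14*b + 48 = (b - 8)*(b - 2)*(b + 3)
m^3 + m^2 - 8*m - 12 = (m - 3)*(m + 2)^2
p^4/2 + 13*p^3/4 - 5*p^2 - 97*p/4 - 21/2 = (p/2 + 1)*(p - 3)*(p + 1/2)*(p + 7)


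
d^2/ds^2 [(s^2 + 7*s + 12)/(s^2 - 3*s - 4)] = 4*(5*s^3 + 24*s^2 - 12*s + 44)/(s^6 - 9*s^5 + 15*s^4 + 45*s^3 - 60*s^2 - 144*s - 64)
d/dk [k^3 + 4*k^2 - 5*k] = 3*k^2 + 8*k - 5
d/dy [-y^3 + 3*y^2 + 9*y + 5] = -3*y^2 + 6*y + 9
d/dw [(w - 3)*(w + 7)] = 2*w + 4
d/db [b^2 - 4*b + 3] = 2*b - 4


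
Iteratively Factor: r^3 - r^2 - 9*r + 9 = (r - 1)*(r^2 - 9) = (r - 1)*(r + 3)*(r - 3)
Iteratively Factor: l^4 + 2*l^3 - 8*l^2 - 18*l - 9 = (l - 3)*(l^3 + 5*l^2 + 7*l + 3) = (l - 3)*(l + 1)*(l^2 + 4*l + 3) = (l - 3)*(l + 1)*(l + 3)*(l + 1)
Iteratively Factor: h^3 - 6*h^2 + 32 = (h - 4)*(h^2 - 2*h - 8) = (h - 4)^2*(h + 2)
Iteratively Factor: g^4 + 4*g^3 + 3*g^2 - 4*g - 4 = (g + 1)*(g^3 + 3*g^2 - 4) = (g + 1)*(g + 2)*(g^2 + g - 2) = (g + 1)*(g + 2)^2*(g - 1)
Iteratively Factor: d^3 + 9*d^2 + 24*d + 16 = (d + 1)*(d^2 + 8*d + 16) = (d + 1)*(d + 4)*(d + 4)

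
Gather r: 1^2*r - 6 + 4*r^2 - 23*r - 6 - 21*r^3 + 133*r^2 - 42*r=-21*r^3 + 137*r^2 - 64*r - 12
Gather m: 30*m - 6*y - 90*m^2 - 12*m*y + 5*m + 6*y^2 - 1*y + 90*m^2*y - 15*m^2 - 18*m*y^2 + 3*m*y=m^2*(90*y - 105) + m*(-18*y^2 - 9*y + 35) + 6*y^2 - 7*y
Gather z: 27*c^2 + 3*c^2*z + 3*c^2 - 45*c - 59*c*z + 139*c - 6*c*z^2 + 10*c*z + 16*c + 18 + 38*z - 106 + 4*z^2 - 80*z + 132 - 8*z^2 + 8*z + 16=30*c^2 + 110*c + z^2*(-6*c - 4) + z*(3*c^2 - 49*c - 34) + 60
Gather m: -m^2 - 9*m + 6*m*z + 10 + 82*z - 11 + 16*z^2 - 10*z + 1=-m^2 + m*(6*z - 9) + 16*z^2 + 72*z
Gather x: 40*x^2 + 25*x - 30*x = 40*x^2 - 5*x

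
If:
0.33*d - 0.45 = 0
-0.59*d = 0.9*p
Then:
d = 1.36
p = -0.89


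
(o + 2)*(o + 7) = o^2 + 9*o + 14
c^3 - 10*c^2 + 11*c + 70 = (c - 7)*(c - 5)*(c + 2)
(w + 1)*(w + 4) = w^2 + 5*w + 4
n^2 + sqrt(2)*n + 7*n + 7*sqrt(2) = (n + 7)*(n + sqrt(2))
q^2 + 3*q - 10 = (q - 2)*(q + 5)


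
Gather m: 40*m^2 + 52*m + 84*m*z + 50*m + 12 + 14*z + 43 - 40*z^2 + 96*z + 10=40*m^2 + m*(84*z + 102) - 40*z^2 + 110*z + 65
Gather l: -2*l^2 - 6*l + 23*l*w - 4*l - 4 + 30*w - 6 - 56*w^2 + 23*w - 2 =-2*l^2 + l*(23*w - 10) - 56*w^2 + 53*w - 12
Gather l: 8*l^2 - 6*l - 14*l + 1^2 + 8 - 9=8*l^2 - 20*l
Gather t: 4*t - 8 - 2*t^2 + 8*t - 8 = -2*t^2 + 12*t - 16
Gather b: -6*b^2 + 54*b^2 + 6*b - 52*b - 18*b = 48*b^2 - 64*b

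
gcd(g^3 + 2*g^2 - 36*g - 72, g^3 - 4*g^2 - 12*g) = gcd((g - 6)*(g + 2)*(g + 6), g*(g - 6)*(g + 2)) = g^2 - 4*g - 12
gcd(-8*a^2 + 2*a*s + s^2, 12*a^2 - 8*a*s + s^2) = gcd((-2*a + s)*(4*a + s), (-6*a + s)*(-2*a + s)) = -2*a + s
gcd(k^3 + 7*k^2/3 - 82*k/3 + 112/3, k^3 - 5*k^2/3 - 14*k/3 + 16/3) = k - 8/3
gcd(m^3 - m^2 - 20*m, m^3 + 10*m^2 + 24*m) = m^2 + 4*m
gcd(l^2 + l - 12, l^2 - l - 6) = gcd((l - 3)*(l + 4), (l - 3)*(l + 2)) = l - 3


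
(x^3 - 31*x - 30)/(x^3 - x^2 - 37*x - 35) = (x - 6)/(x - 7)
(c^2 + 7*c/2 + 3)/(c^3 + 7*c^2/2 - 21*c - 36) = (c + 2)/(c^2 + 2*c - 24)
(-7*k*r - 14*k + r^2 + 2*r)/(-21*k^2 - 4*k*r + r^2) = (r + 2)/(3*k + r)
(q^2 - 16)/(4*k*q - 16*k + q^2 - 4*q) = (q + 4)/(4*k + q)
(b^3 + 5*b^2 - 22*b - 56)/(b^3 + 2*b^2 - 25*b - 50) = (b^2 + 3*b - 28)/(b^2 - 25)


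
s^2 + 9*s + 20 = (s + 4)*(s + 5)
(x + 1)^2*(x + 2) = x^3 + 4*x^2 + 5*x + 2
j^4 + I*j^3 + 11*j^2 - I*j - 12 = (j - 1)*(j + 1)*(j - 3*I)*(j + 4*I)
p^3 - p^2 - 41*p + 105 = (p - 5)*(p - 3)*(p + 7)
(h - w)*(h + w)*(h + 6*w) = h^3 + 6*h^2*w - h*w^2 - 6*w^3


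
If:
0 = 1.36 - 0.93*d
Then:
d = 1.46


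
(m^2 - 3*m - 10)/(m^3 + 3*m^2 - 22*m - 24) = (m^2 - 3*m - 10)/(m^3 + 3*m^2 - 22*m - 24)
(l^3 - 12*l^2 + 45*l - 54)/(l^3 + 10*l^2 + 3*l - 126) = (l^2 - 9*l + 18)/(l^2 + 13*l + 42)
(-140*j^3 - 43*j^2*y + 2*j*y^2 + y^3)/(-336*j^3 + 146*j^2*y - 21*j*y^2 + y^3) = (20*j^2 + 9*j*y + y^2)/(48*j^2 - 14*j*y + y^2)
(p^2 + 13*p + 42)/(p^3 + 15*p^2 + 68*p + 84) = 1/(p + 2)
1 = 1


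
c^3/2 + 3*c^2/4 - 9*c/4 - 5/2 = (c/2 + 1/2)*(c - 2)*(c + 5/2)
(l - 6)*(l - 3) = l^2 - 9*l + 18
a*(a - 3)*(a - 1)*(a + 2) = a^4 - 2*a^3 - 5*a^2 + 6*a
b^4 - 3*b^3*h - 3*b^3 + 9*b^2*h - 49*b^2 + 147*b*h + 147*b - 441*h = (b - 7)*(b - 3)*(b + 7)*(b - 3*h)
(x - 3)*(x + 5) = x^2 + 2*x - 15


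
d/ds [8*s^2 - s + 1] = 16*s - 1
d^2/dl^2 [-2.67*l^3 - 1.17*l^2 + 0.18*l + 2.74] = -16.02*l - 2.34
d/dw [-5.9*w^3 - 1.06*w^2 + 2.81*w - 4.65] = -17.7*w^2 - 2.12*w + 2.81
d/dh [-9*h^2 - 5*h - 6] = -18*h - 5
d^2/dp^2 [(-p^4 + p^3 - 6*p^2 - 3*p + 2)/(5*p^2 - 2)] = 2*(-25*p^6 + 30*p^4 - 65*p^3 - 54*p^2 - 78*p - 4)/(125*p^6 - 150*p^4 + 60*p^2 - 8)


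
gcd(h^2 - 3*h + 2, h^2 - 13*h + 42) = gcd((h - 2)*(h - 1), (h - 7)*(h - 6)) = 1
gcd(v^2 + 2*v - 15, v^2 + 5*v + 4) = 1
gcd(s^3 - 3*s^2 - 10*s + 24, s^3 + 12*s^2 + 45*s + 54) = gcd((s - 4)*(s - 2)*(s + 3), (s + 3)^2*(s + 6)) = s + 3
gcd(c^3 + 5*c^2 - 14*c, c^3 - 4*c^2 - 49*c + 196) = c + 7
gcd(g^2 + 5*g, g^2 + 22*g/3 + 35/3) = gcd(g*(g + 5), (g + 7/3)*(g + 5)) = g + 5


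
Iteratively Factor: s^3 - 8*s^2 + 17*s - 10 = (s - 5)*(s^2 - 3*s + 2) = (s - 5)*(s - 1)*(s - 2)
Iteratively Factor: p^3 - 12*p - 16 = (p + 2)*(p^2 - 2*p - 8) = (p - 4)*(p + 2)*(p + 2)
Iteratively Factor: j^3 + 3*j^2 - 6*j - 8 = (j - 2)*(j^2 + 5*j + 4) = (j - 2)*(j + 1)*(j + 4)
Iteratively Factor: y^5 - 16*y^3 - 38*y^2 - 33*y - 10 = (y - 5)*(y^4 + 5*y^3 + 9*y^2 + 7*y + 2) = (y - 5)*(y + 1)*(y^3 + 4*y^2 + 5*y + 2) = (y - 5)*(y + 1)^2*(y^2 + 3*y + 2) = (y - 5)*(y + 1)^2*(y + 2)*(y + 1)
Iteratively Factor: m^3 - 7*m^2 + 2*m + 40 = (m + 2)*(m^2 - 9*m + 20) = (m - 5)*(m + 2)*(m - 4)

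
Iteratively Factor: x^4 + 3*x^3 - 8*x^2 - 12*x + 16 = (x - 2)*(x^3 + 5*x^2 + 2*x - 8) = (x - 2)*(x - 1)*(x^2 + 6*x + 8) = (x - 2)*(x - 1)*(x + 2)*(x + 4)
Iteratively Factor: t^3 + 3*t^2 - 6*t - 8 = (t + 4)*(t^2 - t - 2) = (t + 1)*(t + 4)*(t - 2)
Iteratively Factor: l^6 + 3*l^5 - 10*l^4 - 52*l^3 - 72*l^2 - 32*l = (l - 4)*(l^5 + 7*l^4 + 18*l^3 + 20*l^2 + 8*l) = (l - 4)*(l + 2)*(l^4 + 5*l^3 + 8*l^2 + 4*l) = (l - 4)*(l + 1)*(l + 2)*(l^3 + 4*l^2 + 4*l) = (l - 4)*(l + 1)*(l + 2)^2*(l^2 + 2*l) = (l - 4)*(l + 1)*(l + 2)^3*(l)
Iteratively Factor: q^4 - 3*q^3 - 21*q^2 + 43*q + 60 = (q - 5)*(q^3 + 2*q^2 - 11*q - 12) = (q - 5)*(q + 4)*(q^2 - 2*q - 3) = (q - 5)*(q + 1)*(q + 4)*(q - 3)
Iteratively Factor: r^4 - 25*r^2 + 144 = (r - 4)*(r^3 + 4*r^2 - 9*r - 36) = (r - 4)*(r - 3)*(r^2 + 7*r + 12) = (r - 4)*(r - 3)*(r + 3)*(r + 4)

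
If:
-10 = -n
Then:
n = 10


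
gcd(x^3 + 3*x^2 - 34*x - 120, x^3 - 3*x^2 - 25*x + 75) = x + 5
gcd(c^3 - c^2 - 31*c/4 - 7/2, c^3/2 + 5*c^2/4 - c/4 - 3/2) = c + 2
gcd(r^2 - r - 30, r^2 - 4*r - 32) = 1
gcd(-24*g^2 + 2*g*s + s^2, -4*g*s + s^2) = -4*g + s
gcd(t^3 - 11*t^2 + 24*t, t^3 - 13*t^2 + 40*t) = t^2 - 8*t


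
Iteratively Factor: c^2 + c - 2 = (c - 1)*(c + 2)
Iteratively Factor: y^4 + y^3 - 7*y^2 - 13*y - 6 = (y + 2)*(y^3 - y^2 - 5*y - 3) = (y - 3)*(y + 2)*(y^2 + 2*y + 1) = (y - 3)*(y + 1)*(y + 2)*(y + 1)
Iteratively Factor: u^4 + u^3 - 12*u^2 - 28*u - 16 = (u + 2)*(u^3 - u^2 - 10*u - 8) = (u - 4)*(u + 2)*(u^2 + 3*u + 2) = (u - 4)*(u + 2)^2*(u + 1)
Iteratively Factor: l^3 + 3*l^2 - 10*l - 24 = (l - 3)*(l^2 + 6*l + 8) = (l - 3)*(l + 4)*(l + 2)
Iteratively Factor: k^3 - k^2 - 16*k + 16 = (k - 4)*(k^2 + 3*k - 4) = (k - 4)*(k - 1)*(k + 4)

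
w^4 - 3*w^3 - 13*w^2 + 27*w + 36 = (w - 4)*(w - 3)*(w + 1)*(w + 3)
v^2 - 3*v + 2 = (v - 2)*(v - 1)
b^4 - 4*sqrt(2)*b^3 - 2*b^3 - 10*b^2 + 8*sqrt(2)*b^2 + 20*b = b*(b - 2)*(b - 5*sqrt(2))*(b + sqrt(2))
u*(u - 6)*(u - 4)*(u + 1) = u^4 - 9*u^3 + 14*u^2 + 24*u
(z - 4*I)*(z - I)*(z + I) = z^3 - 4*I*z^2 + z - 4*I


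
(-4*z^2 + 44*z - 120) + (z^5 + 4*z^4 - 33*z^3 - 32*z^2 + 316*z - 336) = z^5 + 4*z^4 - 33*z^3 - 36*z^2 + 360*z - 456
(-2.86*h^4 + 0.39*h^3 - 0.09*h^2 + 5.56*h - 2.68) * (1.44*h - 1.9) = -4.1184*h^5 + 5.9956*h^4 - 0.8706*h^3 + 8.1774*h^2 - 14.4232*h + 5.092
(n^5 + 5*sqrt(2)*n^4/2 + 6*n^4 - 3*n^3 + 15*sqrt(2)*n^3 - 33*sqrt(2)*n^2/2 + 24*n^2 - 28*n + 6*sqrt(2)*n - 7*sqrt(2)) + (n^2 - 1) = n^5 + 5*sqrt(2)*n^4/2 + 6*n^4 - 3*n^3 + 15*sqrt(2)*n^3 - 33*sqrt(2)*n^2/2 + 25*n^2 - 28*n + 6*sqrt(2)*n - 7*sqrt(2) - 1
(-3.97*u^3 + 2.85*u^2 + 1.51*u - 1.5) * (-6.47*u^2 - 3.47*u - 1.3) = 25.6859*u^5 - 4.6636*u^4 - 14.4982*u^3 + 0.7603*u^2 + 3.242*u + 1.95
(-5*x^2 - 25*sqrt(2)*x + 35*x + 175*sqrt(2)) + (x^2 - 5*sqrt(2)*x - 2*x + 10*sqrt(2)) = -4*x^2 - 30*sqrt(2)*x + 33*x + 185*sqrt(2)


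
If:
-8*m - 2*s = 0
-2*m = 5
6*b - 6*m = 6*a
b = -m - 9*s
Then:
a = -85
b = -175/2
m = -5/2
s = 10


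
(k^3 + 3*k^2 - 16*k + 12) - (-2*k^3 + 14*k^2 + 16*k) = 3*k^3 - 11*k^2 - 32*k + 12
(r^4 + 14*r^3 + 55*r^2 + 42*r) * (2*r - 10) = 2*r^5 + 18*r^4 - 30*r^3 - 466*r^2 - 420*r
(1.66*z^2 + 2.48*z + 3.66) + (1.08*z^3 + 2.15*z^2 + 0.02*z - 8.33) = 1.08*z^3 + 3.81*z^2 + 2.5*z - 4.67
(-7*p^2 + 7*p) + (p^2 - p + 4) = -6*p^2 + 6*p + 4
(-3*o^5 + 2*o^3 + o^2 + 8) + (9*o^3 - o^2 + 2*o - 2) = -3*o^5 + 11*o^3 + 2*o + 6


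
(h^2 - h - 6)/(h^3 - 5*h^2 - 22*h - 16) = (h - 3)/(h^2 - 7*h - 8)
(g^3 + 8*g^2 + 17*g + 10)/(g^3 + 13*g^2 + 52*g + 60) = (g + 1)/(g + 6)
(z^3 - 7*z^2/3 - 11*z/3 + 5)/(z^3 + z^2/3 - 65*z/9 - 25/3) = 3*(z - 1)/(3*z + 5)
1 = 1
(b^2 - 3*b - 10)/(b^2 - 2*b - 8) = (b - 5)/(b - 4)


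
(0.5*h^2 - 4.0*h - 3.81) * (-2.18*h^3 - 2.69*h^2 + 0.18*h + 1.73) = -1.09*h^5 + 7.375*h^4 + 19.1558*h^3 + 10.3939*h^2 - 7.6058*h - 6.5913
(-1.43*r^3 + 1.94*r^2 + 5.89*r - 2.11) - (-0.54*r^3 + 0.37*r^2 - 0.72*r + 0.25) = -0.89*r^3 + 1.57*r^2 + 6.61*r - 2.36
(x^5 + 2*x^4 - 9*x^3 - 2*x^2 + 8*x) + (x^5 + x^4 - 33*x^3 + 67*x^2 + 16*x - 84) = 2*x^5 + 3*x^4 - 42*x^3 + 65*x^2 + 24*x - 84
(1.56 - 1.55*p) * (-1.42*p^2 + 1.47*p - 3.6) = 2.201*p^3 - 4.4937*p^2 + 7.8732*p - 5.616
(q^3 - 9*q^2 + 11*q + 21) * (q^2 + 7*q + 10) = q^5 - 2*q^4 - 42*q^3 + 8*q^2 + 257*q + 210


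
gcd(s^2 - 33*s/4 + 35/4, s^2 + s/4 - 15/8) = s - 5/4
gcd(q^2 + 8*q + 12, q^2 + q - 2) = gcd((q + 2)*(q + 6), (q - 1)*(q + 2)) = q + 2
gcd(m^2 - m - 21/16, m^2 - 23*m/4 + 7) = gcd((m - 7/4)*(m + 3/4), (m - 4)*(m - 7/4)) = m - 7/4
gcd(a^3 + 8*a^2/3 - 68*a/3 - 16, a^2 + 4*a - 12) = a + 6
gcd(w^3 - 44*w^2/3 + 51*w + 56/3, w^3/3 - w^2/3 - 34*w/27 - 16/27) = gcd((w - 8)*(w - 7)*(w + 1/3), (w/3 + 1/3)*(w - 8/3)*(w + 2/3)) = 1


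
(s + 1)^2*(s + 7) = s^3 + 9*s^2 + 15*s + 7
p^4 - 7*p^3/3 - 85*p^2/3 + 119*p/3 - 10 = (p - 6)*(p - 1)*(p - 1/3)*(p + 5)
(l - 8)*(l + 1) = l^2 - 7*l - 8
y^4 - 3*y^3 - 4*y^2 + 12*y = y*(y - 3)*(y - 2)*(y + 2)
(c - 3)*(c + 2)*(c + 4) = c^3 + 3*c^2 - 10*c - 24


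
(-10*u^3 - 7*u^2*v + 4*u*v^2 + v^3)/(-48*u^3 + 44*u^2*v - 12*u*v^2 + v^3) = (5*u^2 + 6*u*v + v^2)/(24*u^2 - 10*u*v + v^2)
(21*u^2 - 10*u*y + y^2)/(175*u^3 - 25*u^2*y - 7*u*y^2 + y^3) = (-3*u + y)/(-25*u^2 + y^2)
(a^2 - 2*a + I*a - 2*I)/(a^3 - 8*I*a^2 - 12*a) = (a^2 + a*(-2 + I) - 2*I)/(a*(a^2 - 8*I*a - 12))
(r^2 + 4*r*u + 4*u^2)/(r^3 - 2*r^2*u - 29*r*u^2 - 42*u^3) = (r + 2*u)/(r^2 - 4*r*u - 21*u^2)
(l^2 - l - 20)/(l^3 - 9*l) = (l^2 - l - 20)/(l*(l^2 - 9))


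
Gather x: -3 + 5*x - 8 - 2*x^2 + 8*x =-2*x^2 + 13*x - 11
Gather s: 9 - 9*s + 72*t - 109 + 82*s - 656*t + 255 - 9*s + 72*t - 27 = 64*s - 512*t + 128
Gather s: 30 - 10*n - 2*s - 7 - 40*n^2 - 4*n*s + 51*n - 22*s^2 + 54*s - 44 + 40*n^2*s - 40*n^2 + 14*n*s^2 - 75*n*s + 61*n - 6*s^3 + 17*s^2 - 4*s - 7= -80*n^2 + 102*n - 6*s^3 + s^2*(14*n - 5) + s*(40*n^2 - 79*n + 48) - 28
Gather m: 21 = 21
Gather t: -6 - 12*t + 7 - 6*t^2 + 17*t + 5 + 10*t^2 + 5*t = 4*t^2 + 10*t + 6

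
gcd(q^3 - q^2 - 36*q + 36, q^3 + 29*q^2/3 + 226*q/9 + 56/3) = q + 6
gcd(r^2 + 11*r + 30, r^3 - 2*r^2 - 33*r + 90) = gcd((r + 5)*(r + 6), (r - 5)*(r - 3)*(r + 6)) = r + 6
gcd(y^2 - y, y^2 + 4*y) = y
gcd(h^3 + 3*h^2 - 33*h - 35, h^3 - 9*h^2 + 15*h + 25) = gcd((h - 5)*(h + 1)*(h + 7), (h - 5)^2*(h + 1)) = h^2 - 4*h - 5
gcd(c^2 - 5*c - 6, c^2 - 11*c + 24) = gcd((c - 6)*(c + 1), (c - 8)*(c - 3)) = 1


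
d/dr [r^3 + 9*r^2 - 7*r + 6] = 3*r^2 + 18*r - 7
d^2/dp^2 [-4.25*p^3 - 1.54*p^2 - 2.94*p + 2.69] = -25.5*p - 3.08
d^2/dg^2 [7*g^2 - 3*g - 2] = 14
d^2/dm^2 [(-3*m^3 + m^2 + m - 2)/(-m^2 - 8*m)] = 2*(199*m^3 + 6*m^2 + 48*m + 128)/(m^3*(m^3 + 24*m^2 + 192*m + 512))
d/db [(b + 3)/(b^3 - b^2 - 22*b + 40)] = (b^3 - b^2 - 22*b + (b + 3)*(-3*b^2 + 2*b + 22) + 40)/(b^3 - b^2 - 22*b + 40)^2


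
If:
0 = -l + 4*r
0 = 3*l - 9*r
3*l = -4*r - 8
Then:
No Solution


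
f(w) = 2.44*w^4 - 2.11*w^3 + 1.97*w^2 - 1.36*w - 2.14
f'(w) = 9.76*w^3 - 6.33*w^2 + 3.94*w - 1.36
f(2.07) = 29.57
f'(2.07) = 66.24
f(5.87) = 2527.94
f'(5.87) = 1777.73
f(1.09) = -0.57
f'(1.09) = 8.05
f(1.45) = 4.38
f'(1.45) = 20.80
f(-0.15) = -1.88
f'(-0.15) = -2.13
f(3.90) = 461.84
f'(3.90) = 496.68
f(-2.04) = 69.00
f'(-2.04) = -118.60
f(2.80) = 113.15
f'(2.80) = 174.30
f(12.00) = 47214.98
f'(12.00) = 15999.68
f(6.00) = 2767.10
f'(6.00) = 1902.56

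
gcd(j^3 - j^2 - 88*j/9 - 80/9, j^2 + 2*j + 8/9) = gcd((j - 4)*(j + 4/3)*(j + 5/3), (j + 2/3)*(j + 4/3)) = j + 4/3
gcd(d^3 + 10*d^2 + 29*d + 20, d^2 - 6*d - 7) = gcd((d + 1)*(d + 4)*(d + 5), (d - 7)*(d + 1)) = d + 1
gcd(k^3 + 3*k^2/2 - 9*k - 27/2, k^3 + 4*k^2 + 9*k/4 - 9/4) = k^2 + 9*k/2 + 9/2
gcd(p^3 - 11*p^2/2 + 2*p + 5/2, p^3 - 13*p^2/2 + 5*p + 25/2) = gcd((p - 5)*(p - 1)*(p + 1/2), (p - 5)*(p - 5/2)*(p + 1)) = p - 5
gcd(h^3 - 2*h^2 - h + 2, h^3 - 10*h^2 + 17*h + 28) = h + 1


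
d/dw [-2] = 0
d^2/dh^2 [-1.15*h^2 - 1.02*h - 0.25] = -2.30000000000000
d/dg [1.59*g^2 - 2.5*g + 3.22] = 3.18*g - 2.5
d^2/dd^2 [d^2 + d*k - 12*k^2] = 2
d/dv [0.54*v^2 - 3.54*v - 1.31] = 1.08*v - 3.54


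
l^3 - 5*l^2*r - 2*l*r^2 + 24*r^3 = (l - 4*r)*(l - 3*r)*(l + 2*r)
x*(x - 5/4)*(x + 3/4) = x^3 - x^2/2 - 15*x/16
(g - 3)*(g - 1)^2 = g^3 - 5*g^2 + 7*g - 3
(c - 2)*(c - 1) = c^2 - 3*c + 2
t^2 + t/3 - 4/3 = (t - 1)*(t + 4/3)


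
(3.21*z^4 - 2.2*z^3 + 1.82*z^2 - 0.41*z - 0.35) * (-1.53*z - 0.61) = -4.9113*z^5 + 1.4079*z^4 - 1.4426*z^3 - 0.4829*z^2 + 0.7856*z + 0.2135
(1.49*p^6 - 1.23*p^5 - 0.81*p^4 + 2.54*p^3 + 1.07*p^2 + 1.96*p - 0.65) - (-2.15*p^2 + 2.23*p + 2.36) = 1.49*p^6 - 1.23*p^5 - 0.81*p^4 + 2.54*p^3 + 3.22*p^2 - 0.27*p - 3.01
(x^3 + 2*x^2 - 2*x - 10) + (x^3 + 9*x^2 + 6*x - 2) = 2*x^3 + 11*x^2 + 4*x - 12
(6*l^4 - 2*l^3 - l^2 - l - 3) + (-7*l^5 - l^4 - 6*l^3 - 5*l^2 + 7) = -7*l^5 + 5*l^4 - 8*l^3 - 6*l^2 - l + 4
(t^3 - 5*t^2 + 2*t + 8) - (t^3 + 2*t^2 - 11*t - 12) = -7*t^2 + 13*t + 20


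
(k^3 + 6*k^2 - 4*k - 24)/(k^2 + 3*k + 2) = (k^2 + 4*k - 12)/(k + 1)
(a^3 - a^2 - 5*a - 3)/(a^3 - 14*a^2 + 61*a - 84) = (a^2 + 2*a + 1)/(a^2 - 11*a + 28)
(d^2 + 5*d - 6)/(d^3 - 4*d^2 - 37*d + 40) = (d + 6)/(d^2 - 3*d - 40)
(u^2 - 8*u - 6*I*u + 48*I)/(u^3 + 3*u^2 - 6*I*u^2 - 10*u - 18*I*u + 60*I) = (u - 8)/(u^2 + 3*u - 10)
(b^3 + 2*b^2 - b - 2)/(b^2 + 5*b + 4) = (b^2 + b - 2)/(b + 4)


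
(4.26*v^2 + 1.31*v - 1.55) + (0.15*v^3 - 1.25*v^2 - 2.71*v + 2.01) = 0.15*v^3 + 3.01*v^2 - 1.4*v + 0.46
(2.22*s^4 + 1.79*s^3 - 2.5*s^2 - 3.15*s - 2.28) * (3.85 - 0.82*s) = -1.8204*s^5 + 7.0792*s^4 + 8.9415*s^3 - 7.042*s^2 - 10.2579*s - 8.778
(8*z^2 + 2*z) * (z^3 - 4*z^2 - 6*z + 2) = 8*z^5 - 30*z^4 - 56*z^3 + 4*z^2 + 4*z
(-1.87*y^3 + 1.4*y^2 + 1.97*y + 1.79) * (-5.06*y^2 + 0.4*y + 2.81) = 9.4622*y^5 - 7.832*y^4 - 14.6629*y^3 - 4.3354*y^2 + 6.2517*y + 5.0299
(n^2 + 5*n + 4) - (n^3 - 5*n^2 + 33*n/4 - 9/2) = -n^3 + 6*n^2 - 13*n/4 + 17/2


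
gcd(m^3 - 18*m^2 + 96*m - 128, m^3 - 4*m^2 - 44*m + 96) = m^2 - 10*m + 16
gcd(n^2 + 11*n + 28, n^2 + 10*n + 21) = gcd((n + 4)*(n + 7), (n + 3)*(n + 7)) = n + 7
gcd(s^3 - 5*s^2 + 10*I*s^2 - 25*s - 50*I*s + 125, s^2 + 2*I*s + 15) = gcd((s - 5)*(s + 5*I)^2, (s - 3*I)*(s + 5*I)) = s + 5*I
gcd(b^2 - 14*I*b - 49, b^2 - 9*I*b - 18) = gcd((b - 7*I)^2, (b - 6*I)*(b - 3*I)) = 1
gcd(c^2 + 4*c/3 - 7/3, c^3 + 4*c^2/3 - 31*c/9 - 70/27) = c + 7/3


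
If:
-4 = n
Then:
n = -4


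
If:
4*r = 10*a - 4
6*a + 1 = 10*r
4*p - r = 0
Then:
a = 11/19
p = 17/152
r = 17/38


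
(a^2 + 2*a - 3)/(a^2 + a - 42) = (a^2 + 2*a - 3)/(a^2 + a - 42)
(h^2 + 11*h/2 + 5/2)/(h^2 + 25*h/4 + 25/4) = 2*(2*h + 1)/(4*h + 5)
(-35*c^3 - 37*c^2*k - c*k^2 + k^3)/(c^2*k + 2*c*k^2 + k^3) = (-35*c^2 - 2*c*k + k^2)/(k*(c + k))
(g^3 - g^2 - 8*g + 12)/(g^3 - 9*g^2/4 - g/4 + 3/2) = 4*(g^2 + g - 6)/(4*g^2 - g - 3)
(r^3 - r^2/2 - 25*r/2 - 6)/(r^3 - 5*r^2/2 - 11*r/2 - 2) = (r + 3)/(r + 1)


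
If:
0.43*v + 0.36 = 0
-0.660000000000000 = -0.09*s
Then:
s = 7.33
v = -0.84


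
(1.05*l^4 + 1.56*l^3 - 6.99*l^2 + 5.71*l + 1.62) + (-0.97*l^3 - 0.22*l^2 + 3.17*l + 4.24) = 1.05*l^4 + 0.59*l^3 - 7.21*l^2 + 8.88*l + 5.86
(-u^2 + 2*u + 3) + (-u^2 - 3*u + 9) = -2*u^2 - u + 12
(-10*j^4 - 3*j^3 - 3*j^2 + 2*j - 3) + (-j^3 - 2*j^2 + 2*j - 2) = -10*j^4 - 4*j^3 - 5*j^2 + 4*j - 5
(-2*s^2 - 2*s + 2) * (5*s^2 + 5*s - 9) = -10*s^4 - 20*s^3 + 18*s^2 + 28*s - 18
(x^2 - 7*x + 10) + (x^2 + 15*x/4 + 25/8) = 2*x^2 - 13*x/4 + 105/8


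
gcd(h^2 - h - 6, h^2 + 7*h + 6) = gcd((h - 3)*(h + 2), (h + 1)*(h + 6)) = 1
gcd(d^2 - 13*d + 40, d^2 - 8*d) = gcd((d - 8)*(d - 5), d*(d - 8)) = d - 8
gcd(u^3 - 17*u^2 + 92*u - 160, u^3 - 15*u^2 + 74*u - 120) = u^2 - 9*u + 20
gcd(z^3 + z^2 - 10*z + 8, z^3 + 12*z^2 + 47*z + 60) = z + 4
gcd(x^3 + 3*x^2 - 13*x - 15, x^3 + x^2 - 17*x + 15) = x^2 + 2*x - 15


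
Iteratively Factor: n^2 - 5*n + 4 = (n - 1)*(n - 4)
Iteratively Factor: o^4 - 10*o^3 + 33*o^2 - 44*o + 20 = (o - 2)*(o^3 - 8*o^2 + 17*o - 10) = (o - 5)*(o - 2)*(o^2 - 3*o + 2) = (o - 5)*(o - 2)^2*(o - 1)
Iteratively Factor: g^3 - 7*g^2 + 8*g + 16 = (g - 4)*(g^2 - 3*g - 4) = (g - 4)*(g + 1)*(g - 4)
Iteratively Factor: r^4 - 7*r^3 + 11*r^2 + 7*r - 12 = (r + 1)*(r^3 - 8*r^2 + 19*r - 12) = (r - 4)*(r + 1)*(r^2 - 4*r + 3) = (r - 4)*(r - 3)*(r + 1)*(r - 1)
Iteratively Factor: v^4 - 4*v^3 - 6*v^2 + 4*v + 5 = (v - 5)*(v^3 + v^2 - v - 1) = (v - 5)*(v + 1)*(v^2 - 1) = (v - 5)*(v - 1)*(v + 1)*(v + 1)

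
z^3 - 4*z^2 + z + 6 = (z - 3)*(z - 2)*(z + 1)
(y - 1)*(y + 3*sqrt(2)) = y^2 - y + 3*sqrt(2)*y - 3*sqrt(2)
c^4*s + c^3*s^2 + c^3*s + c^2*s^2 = c^2*(c + s)*(c*s + s)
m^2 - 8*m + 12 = (m - 6)*(m - 2)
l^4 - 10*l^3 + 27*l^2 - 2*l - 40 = (l - 5)*(l - 4)*(l - 2)*(l + 1)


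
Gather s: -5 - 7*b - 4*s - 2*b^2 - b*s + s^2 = -2*b^2 - 7*b + s^2 + s*(-b - 4) - 5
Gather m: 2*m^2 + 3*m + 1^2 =2*m^2 + 3*m + 1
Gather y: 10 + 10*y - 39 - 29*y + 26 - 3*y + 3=-22*y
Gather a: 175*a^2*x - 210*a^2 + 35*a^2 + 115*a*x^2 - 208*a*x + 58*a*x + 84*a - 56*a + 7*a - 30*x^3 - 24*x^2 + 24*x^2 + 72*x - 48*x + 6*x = a^2*(175*x - 175) + a*(115*x^2 - 150*x + 35) - 30*x^3 + 30*x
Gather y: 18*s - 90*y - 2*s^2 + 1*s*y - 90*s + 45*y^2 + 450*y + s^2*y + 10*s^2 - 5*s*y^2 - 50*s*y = 8*s^2 - 72*s + y^2*(45 - 5*s) + y*(s^2 - 49*s + 360)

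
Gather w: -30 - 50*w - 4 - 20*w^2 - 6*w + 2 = -20*w^2 - 56*w - 32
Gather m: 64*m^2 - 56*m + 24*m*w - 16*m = 64*m^2 + m*(24*w - 72)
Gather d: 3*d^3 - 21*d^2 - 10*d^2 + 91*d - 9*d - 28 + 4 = 3*d^3 - 31*d^2 + 82*d - 24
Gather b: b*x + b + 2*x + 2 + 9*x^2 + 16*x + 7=b*(x + 1) + 9*x^2 + 18*x + 9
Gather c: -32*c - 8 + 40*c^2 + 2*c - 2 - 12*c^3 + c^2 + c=-12*c^3 + 41*c^2 - 29*c - 10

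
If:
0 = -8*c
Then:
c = 0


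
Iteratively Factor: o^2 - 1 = (o + 1)*(o - 1)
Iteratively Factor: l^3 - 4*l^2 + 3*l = (l)*(l^2 - 4*l + 3) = l*(l - 3)*(l - 1)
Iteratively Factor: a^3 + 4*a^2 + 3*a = (a + 3)*(a^2 + a) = a*(a + 3)*(a + 1)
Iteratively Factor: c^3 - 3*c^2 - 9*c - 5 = (c + 1)*(c^2 - 4*c - 5) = (c + 1)^2*(c - 5)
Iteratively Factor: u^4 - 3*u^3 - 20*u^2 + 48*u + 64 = (u - 4)*(u^3 + u^2 - 16*u - 16) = (u - 4)*(u + 4)*(u^2 - 3*u - 4) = (u - 4)^2*(u + 4)*(u + 1)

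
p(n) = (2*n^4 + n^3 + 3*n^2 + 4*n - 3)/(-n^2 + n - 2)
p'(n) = (2*n - 1)*(2*n^4 + n^3 + 3*n^2 + 4*n - 3)/(-n^2 + n - 2)^2 + (8*n^3 + 3*n^2 + 6*n + 4)/(-n^2 + n - 2) = (-4*n^5 + 5*n^4 - 14*n^3 + n^2 - 18*n - 5)/(n^4 - 2*n^3 + 5*n^2 - 4*n + 4)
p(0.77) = -1.66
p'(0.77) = -7.22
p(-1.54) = -0.94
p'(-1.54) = 3.98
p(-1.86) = -2.38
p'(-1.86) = 5.06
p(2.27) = -17.68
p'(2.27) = -13.12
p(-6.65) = -70.36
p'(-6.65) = 23.64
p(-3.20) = -12.43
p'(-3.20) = 10.02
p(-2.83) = -8.98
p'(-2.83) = 8.60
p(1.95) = -13.64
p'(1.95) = -12.17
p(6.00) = -91.78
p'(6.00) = -27.08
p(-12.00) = -253.96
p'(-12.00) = 45.01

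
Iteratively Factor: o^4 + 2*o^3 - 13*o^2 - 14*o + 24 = (o - 3)*(o^3 + 5*o^2 + 2*o - 8) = (o - 3)*(o - 1)*(o^2 + 6*o + 8) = (o - 3)*(o - 1)*(o + 2)*(o + 4)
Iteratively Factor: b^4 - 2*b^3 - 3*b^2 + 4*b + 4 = (b + 1)*(b^3 - 3*b^2 + 4) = (b - 2)*(b + 1)*(b^2 - b - 2) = (b - 2)^2*(b + 1)*(b + 1)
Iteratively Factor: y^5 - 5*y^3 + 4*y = (y - 1)*(y^4 + y^3 - 4*y^2 - 4*y) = (y - 1)*(y + 1)*(y^3 - 4*y) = (y - 1)*(y + 1)*(y + 2)*(y^2 - 2*y) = y*(y - 1)*(y + 1)*(y + 2)*(y - 2)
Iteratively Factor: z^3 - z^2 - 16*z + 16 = (z - 4)*(z^2 + 3*z - 4) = (z - 4)*(z + 4)*(z - 1)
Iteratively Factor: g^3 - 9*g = (g + 3)*(g^2 - 3*g) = g*(g + 3)*(g - 3)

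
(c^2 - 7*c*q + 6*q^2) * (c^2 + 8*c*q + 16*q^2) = c^4 + c^3*q - 34*c^2*q^2 - 64*c*q^3 + 96*q^4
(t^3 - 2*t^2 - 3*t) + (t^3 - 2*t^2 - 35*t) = 2*t^3 - 4*t^2 - 38*t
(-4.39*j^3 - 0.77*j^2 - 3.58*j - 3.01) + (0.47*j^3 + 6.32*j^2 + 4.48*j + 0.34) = -3.92*j^3 + 5.55*j^2 + 0.9*j - 2.67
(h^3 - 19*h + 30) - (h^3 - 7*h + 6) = 24 - 12*h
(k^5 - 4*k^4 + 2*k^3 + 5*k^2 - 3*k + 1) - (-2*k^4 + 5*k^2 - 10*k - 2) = k^5 - 2*k^4 + 2*k^3 + 7*k + 3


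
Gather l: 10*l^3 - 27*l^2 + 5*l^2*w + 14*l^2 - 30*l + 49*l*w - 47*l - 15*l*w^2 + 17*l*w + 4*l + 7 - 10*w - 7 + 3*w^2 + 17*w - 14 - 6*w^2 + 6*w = 10*l^3 + l^2*(5*w - 13) + l*(-15*w^2 + 66*w - 73) - 3*w^2 + 13*w - 14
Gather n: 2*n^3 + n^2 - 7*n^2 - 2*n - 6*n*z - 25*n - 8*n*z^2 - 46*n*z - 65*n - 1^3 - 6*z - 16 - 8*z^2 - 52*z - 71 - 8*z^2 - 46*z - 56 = 2*n^3 - 6*n^2 + n*(-8*z^2 - 52*z - 92) - 16*z^2 - 104*z - 144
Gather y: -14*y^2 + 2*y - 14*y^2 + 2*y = -28*y^2 + 4*y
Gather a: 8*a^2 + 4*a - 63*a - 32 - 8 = 8*a^2 - 59*a - 40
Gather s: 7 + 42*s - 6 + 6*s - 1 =48*s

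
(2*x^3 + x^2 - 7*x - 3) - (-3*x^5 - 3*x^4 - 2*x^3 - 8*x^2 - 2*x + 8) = 3*x^5 + 3*x^4 + 4*x^3 + 9*x^2 - 5*x - 11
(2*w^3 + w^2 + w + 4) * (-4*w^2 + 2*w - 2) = -8*w^5 - 6*w^3 - 16*w^2 + 6*w - 8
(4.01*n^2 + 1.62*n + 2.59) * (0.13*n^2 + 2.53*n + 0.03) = 0.5213*n^4 + 10.3559*n^3 + 4.5556*n^2 + 6.6013*n + 0.0777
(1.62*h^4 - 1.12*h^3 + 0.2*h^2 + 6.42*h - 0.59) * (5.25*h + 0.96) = 8.505*h^5 - 4.3248*h^4 - 0.0252000000000001*h^3 + 33.897*h^2 + 3.0657*h - 0.5664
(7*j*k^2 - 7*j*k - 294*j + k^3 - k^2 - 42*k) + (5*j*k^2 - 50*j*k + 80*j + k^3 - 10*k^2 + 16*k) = 12*j*k^2 - 57*j*k - 214*j + 2*k^3 - 11*k^2 - 26*k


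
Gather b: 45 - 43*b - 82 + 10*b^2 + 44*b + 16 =10*b^2 + b - 21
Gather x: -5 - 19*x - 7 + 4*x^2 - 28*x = 4*x^2 - 47*x - 12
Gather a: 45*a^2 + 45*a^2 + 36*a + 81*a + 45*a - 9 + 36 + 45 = 90*a^2 + 162*a + 72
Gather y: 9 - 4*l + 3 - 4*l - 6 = 6 - 8*l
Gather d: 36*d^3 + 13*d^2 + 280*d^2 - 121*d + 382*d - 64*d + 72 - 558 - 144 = 36*d^3 + 293*d^2 + 197*d - 630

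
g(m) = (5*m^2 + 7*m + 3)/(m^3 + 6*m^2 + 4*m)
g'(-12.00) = -0.10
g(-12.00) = -0.70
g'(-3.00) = -0.93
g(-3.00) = 1.80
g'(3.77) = -0.10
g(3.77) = 0.65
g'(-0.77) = 4533.23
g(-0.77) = 27.53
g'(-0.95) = 3.75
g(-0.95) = 1.14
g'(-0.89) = 9.33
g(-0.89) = 1.50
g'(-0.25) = -11.55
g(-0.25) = -2.44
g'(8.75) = -0.03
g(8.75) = 0.38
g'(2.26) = -0.21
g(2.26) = 0.87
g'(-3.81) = -2.21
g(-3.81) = 2.96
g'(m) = (10*m + 7)/(m^3 + 6*m^2 + 4*m) + (-3*m^2 - 12*m - 4)*(5*m^2 + 7*m + 3)/(m^3 + 6*m^2 + 4*m)^2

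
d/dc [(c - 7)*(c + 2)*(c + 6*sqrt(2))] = 3*c^2 - 10*c + 12*sqrt(2)*c - 30*sqrt(2) - 14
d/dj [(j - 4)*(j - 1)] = 2*j - 5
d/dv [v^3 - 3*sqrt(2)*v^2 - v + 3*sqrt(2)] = 3*v^2 - 6*sqrt(2)*v - 1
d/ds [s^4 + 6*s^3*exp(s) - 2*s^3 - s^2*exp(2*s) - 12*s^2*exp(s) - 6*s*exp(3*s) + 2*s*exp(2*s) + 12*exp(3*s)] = 6*s^3*exp(s) + 4*s^3 - 2*s^2*exp(2*s) + 6*s^2*exp(s) - 6*s^2 - 18*s*exp(3*s) + 2*s*exp(2*s) - 24*s*exp(s) + 30*exp(3*s) + 2*exp(2*s)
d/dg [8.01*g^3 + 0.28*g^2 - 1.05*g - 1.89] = 24.03*g^2 + 0.56*g - 1.05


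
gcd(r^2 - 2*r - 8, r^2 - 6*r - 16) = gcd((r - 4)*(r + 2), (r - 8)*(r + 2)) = r + 2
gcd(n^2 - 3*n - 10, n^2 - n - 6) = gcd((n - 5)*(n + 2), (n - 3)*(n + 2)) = n + 2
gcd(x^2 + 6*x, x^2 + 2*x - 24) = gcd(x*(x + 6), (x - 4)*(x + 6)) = x + 6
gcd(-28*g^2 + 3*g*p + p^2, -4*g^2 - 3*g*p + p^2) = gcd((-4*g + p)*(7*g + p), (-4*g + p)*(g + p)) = -4*g + p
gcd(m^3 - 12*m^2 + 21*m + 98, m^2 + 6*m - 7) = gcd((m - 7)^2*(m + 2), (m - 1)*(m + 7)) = 1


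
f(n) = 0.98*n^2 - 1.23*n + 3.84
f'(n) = 1.96*n - 1.23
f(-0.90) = 5.74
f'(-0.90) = -2.99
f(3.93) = 14.14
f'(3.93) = 6.47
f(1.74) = 4.67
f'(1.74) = 2.18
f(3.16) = 9.74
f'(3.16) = 4.96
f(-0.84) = 5.56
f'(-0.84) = -2.88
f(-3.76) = 22.32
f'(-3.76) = -8.60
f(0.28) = 3.57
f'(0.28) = -0.68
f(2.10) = 5.58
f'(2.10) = 2.89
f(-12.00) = 159.72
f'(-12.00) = -24.75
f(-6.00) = 46.50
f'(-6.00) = -12.99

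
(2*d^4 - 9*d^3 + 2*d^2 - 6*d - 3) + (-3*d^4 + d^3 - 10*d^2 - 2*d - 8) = -d^4 - 8*d^3 - 8*d^2 - 8*d - 11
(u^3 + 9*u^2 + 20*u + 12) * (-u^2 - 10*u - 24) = -u^5 - 19*u^4 - 134*u^3 - 428*u^2 - 600*u - 288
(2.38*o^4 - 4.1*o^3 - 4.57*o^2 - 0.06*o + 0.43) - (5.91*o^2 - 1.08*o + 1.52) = 2.38*o^4 - 4.1*o^3 - 10.48*o^2 + 1.02*o - 1.09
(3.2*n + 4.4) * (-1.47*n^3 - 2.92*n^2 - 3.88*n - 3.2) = -4.704*n^4 - 15.812*n^3 - 25.264*n^2 - 27.312*n - 14.08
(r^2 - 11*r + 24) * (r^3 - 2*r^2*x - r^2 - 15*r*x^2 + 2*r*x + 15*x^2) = r^5 - 2*r^4*x - 12*r^4 - 15*r^3*x^2 + 24*r^3*x + 35*r^3 + 180*r^2*x^2 - 70*r^2*x - 24*r^2 - 525*r*x^2 + 48*r*x + 360*x^2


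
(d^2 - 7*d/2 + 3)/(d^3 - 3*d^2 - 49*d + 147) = (d^2 - 7*d/2 + 3)/(d^3 - 3*d^2 - 49*d + 147)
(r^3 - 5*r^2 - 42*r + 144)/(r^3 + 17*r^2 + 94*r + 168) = (r^2 - 11*r + 24)/(r^2 + 11*r + 28)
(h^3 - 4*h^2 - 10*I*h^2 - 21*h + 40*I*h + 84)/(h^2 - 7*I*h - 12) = (h^2 - h*(4 + 7*I) + 28*I)/(h - 4*I)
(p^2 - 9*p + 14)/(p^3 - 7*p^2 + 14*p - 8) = (p - 7)/(p^2 - 5*p + 4)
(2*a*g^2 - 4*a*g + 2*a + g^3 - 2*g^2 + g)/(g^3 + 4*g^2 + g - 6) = (2*a*g - 2*a + g^2 - g)/(g^2 + 5*g + 6)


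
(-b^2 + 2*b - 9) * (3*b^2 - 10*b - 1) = -3*b^4 + 16*b^3 - 46*b^2 + 88*b + 9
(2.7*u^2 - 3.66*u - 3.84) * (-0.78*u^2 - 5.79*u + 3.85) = -2.106*u^4 - 12.7782*u^3 + 34.5816*u^2 + 8.1426*u - 14.784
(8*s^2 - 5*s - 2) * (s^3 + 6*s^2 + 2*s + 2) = 8*s^5 + 43*s^4 - 16*s^3 - 6*s^2 - 14*s - 4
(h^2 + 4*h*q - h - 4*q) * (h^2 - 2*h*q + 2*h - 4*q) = h^4 + 2*h^3*q + h^3 - 8*h^2*q^2 + 2*h^2*q - 2*h^2 - 8*h*q^2 - 4*h*q + 16*q^2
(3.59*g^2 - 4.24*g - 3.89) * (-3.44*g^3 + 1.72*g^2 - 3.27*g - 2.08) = -12.3496*g^5 + 20.7604*g^4 - 5.6505*g^3 - 0.293200000000001*g^2 + 21.5395*g + 8.0912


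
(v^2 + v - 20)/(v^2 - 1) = (v^2 + v - 20)/(v^2 - 1)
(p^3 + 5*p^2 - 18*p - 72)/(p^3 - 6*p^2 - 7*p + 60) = (p + 6)/(p - 5)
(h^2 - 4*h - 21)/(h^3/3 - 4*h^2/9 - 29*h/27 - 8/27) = 27*(-h^2 + 4*h + 21)/(-9*h^3 + 12*h^2 + 29*h + 8)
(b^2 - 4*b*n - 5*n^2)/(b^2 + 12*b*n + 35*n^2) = (b^2 - 4*b*n - 5*n^2)/(b^2 + 12*b*n + 35*n^2)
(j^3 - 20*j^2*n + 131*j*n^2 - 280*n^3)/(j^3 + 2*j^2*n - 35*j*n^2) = (j^2 - 15*j*n + 56*n^2)/(j*(j + 7*n))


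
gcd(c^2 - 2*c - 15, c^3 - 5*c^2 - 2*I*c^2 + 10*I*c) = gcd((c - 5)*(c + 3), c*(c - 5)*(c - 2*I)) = c - 5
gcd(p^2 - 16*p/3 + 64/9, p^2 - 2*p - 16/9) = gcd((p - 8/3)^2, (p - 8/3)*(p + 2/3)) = p - 8/3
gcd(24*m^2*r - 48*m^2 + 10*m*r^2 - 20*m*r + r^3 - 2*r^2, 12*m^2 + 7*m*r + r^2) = 4*m + r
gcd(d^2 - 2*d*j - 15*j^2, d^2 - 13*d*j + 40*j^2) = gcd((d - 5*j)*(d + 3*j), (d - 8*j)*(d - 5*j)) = d - 5*j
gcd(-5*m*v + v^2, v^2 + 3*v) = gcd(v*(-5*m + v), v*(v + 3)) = v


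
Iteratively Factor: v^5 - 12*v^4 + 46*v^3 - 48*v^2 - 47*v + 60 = (v - 5)*(v^4 - 7*v^3 + 11*v^2 + 7*v - 12) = (v - 5)*(v - 4)*(v^3 - 3*v^2 - v + 3) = (v - 5)*(v - 4)*(v - 1)*(v^2 - 2*v - 3) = (v - 5)*(v - 4)*(v - 1)*(v + 1)*(v - 3)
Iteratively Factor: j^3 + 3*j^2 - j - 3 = (j + 3)*(j^2 - 1) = (j - 1)*(j + 3)*(j + 1)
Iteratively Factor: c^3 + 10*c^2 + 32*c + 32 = (c + 4)*(c^2 + 6*c + 8) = (c + 4)^2*(c + 2)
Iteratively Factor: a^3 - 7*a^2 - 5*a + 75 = (a + 3)*(a^2 - 10*a + 25) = (a - 5)*(a + 3)*(a - 5)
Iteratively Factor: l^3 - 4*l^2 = (l)*(l^2 - 4*l) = l^2*(l - 4)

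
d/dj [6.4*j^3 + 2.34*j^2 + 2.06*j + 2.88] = 19.2*j^2 + 4.68*j + 2.06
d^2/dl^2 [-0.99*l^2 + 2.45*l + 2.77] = -1.98000000000000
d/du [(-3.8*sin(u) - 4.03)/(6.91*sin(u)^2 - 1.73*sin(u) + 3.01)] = (26.258*sin(u)^2 + 55.6946*sin(u) - 18.4099)*cos(u)/(47.7481*sin(u)^4 - 23.9086*sin(u)^3 + 44.5911*sin(u)^2 - 10.4146*sin(u) + 9.0601)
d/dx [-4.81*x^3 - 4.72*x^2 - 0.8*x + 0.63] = -14.43*x^2 - 9.44*x - 0.8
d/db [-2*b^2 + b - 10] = 1 - 4*b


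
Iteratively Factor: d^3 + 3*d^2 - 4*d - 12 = (d - 2)*(d^2 + 5*d + 6) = (d - 2)*(d + 2)*(d + 3)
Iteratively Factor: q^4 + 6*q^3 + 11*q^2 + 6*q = (q + 3)*(q^3 + 3*q^2 + 2*q) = (q + 2)*(q + 3)*(q^2 + q) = q*(q + 2)*(q + 3)*(q + 1)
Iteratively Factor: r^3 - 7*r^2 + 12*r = (r - 3)*(r^2 - 4*r) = (r - 4)*(r - 3)*(r)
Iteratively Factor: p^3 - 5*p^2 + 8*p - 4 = (p - 1)*(p^2 - 4*p + 4) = (p - 2)*(p - 1)*(p - 2)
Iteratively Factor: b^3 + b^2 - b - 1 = (b + 1)*(b^2 - 1) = (b - 1)*(b + 1)*(b + 1)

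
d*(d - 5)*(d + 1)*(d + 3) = d^4 - d^3 - 17*d^2 - 15*d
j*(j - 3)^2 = j^3 - 6*j^2 + 9*j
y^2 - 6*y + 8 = (y - 4)*(y - 2)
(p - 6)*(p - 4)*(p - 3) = p^3 - 13*p^2 + 54*p - 72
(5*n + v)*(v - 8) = 5*n*v - 40*n + v^2 - 8*v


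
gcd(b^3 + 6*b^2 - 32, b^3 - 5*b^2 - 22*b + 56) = b^2 + 2*b - 8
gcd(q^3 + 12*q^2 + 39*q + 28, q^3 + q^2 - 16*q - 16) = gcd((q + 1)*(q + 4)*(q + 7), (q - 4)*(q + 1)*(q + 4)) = q^2 + 5*q + 4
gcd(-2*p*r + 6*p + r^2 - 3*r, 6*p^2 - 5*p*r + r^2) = 2*p - r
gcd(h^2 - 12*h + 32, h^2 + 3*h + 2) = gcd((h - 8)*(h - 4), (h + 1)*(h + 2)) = 1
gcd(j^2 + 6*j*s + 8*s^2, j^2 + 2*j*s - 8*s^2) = j + 4*s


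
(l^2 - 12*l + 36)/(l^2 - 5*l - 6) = (l - 6)/(l + 1)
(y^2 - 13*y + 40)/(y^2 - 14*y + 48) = (y - 5)/(y - 6)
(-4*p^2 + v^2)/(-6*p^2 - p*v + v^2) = (2*p - v)/(3*p - v)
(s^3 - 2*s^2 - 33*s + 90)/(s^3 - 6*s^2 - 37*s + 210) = (s - 3)/(s - 7)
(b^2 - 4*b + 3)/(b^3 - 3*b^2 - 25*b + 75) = (b - 1)/(b^2 - 25)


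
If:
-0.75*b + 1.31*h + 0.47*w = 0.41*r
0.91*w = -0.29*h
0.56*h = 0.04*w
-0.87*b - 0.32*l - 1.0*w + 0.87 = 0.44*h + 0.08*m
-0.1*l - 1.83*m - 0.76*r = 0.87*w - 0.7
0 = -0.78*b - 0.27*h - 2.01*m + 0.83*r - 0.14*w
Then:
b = -0.11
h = 0.00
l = 3.00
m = 0.13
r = 0.21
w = 0.00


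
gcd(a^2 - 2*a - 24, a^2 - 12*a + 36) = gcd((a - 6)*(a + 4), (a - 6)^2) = a - 6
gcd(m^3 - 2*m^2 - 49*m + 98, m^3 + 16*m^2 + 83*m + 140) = m + 7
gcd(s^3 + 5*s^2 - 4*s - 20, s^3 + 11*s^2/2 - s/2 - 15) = s^2 + 7*s + 10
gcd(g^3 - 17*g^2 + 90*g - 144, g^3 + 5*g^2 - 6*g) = 1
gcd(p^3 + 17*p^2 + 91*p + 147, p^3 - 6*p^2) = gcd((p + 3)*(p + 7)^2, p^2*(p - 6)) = 1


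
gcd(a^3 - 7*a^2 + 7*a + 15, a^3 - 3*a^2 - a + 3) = a^2 - 2*a - 3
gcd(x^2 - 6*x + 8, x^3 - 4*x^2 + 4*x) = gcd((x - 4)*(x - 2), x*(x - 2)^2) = x - 2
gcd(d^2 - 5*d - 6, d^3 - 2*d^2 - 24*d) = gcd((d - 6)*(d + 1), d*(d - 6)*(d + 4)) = d - 6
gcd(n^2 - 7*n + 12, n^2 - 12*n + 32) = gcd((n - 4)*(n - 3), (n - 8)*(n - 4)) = n - 4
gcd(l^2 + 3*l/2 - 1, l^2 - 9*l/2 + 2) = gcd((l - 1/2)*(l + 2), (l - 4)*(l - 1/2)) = l - 1/2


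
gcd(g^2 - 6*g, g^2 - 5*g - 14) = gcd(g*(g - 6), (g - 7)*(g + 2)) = 1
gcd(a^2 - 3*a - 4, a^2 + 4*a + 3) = a + 1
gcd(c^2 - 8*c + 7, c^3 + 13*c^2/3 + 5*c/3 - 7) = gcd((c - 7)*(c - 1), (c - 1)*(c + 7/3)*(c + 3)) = c - 1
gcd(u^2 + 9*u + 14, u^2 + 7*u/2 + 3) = u + 2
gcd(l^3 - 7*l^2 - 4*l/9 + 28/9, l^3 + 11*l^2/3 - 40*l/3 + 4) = 1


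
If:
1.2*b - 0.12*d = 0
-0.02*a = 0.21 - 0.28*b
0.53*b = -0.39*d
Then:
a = -10.50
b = 0.00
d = 0.00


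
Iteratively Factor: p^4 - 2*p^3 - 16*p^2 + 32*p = (p)*(p^3 - 2*p^2 - 16*p + 32) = p*(p - 4)*(p^2 + 2*p - 8) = p*(p - 4)*(p - 2)*(p + 4)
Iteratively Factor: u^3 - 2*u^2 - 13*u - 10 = (u + 2)*(u^2 - 4*u - 5) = (u + 1)*(u + 2)*(u - 5)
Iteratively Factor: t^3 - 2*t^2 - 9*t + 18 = (t - 2)*(t^2 - 9) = (t - 2)*(t + 3)*(t - 3)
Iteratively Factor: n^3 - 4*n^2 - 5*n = (n - 5)*(n^2 + n) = (n - 5)*(n + 1)*(n)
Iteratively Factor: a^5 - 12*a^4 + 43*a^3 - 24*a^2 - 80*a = (a - 5)*(a^4 - 7*a^3 + 8*a^2 + 16*a) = (a - 5)*(a + 1)*(a^3 - 8*a^2 + 16*a) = a*(a - 5)*(a + 1)*(a^2 - 8*a + 16) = a*(a - 5)*(a - 4)*(a + 1)*(a - 4)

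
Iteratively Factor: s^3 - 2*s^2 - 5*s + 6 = (s - 3)*(s^2 + s - 2) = (s - 3)*(s + 2)*(s - 1)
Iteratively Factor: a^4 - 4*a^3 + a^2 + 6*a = (a - 2)*(a^3 - 2*a^2 - 3*a) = (a - 3)*(a - 2)*(a^2 + a) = a*(a - 3)*(a - 2)*(a + 1)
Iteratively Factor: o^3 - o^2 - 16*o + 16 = (o + 4)*(o^2 - 5*o + 4) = (o - 4)*(o + 4)*(o - 1)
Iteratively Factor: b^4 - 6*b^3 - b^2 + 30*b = (b)*(b^3 - 6*b^2 - b + 30) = b*(b - 3)*(b^2 - 3*b - 10) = b*(b - 5)*(b - 3)*(b + 2)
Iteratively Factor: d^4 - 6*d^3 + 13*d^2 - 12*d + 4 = (d - 2)*(d^3 - 4*d^2 + 5*d - 2) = (d - 2)^2*(d^2 - 2*d + 1) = (d - 2)^2*(d - 1)*(d - 1)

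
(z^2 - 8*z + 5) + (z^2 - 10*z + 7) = 2*z^2 - 18*z + 12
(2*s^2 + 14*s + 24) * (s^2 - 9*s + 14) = 2*s^4 - 4*s^3 - 74*s^2 - 20*s + 336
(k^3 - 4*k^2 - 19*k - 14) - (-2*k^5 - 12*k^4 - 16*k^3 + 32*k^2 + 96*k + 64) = 2*k^5 + 12*k^4 + 17*k^3 - 36*k^2 - 115*k - 78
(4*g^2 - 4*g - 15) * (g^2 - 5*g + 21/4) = 4*g^4 - 24*g^3 + 26*g^2 + 54*g - 315/4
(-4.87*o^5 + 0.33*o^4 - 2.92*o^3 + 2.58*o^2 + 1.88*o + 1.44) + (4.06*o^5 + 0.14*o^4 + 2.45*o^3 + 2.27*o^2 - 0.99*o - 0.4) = -0.81*o^5 + 0.47*o^4 - 0.47*o^3 + 4.85*o^2 + 0.89*o + 1.04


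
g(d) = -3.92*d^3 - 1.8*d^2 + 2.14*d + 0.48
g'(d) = -11.76*d^2 - 3.6*d + 2.14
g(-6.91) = 1193.11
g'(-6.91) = -534.50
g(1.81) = -24.79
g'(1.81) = -42.90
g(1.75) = -22.30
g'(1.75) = -40.18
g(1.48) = -13.00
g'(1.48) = -28.95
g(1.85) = -26.54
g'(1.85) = -44.77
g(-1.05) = 0.79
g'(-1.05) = -7.05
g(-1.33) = 3.67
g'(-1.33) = -13.87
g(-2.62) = 53.02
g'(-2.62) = -69.15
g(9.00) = -2983.74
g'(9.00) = -982.82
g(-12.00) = 6489.36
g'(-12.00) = -1648.10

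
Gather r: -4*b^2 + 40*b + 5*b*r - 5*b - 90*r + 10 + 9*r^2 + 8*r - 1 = -4*b^2 + 35*b + 9*r^2 + r*(5*b - 82) + 9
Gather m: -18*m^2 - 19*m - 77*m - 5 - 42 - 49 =-18*m^2 - 96*m - 96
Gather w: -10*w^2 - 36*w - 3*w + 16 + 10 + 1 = -10*w^2 - 39*w + 27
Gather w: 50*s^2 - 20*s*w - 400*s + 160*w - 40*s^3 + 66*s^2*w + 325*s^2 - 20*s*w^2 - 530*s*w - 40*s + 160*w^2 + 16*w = -40*s^3 + 375*s^2 - 440*s + w^2*(160 - 20*s) + w*(66*s^2 - 550*s + 176)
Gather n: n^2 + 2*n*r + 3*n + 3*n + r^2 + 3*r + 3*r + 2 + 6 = n^2 + n*(2*r + 6) + r^2 + 6*r + 8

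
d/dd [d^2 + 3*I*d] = 2*d + 3*I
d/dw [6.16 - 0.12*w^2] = -0.24*w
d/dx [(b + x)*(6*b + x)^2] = (6*b + x)*(8*b + 3*x)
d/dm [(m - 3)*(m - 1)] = 2*m - 4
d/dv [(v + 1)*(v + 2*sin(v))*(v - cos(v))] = (v + 1)*(v + 2*sin(v))*(sin(v) + 1) + (v + 1)*(v - cos(v))*(2*cos(v) + 1) + (v + 2*sin(v))*(v - cos(v))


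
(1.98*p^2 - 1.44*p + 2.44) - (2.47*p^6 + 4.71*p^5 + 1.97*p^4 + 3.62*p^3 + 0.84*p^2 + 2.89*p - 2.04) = -2.47*p^6 - 4.71*p^5 - 1.97*p^4 - 3.62*p^3 + 1.14*p^2 - 4.33*p + 4.48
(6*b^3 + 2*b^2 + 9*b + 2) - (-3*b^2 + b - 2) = 6*b^3 + 5*b^2 + 8*b + 4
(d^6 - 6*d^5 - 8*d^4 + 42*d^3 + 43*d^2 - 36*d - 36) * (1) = d^6 - 6*d^5 - 8*d^4 + 42*d^3 + 43*d^2 - 36*d - 36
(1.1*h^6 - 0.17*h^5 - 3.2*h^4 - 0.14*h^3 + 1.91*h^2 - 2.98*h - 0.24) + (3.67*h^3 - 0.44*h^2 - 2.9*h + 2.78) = 1.1*h^6 - 0.17*h^5 - 3.2*h^4 + 3.53*h^3 + 1.47*h^2 - 5.88*h + 2.54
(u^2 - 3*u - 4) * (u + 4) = u^3 + u^2 - 16*u - 16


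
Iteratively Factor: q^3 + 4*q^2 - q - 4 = (q + 1)*(q^2 + 3*q - 4) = (q + 1)*(q + 4)*(q - 1)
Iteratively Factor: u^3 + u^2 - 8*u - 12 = (u + 2)*(u^2 - u - 6) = (u - 3)*(u + 2)*(u + 2)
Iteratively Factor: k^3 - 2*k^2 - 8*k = (k + 2)*(k^2 - 4*k) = (k - 4)*(k + 2)*(k)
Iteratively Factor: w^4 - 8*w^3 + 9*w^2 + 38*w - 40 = (w - 4)*(w^3 - 4*w^2 - 7*w + 10) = (w - 4)*(w + 2)*(w^2 - 6*w + 5) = (w - 5)*(w - 4)*(w + 2)*(w - 1)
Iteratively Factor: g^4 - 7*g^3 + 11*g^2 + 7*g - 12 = (g - 1)*(g^3 - 6*g^2 + 5*g + 12) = (g - 4)*(g - 1)*(g^2 - 2*g - 3) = (g - 4)*(g - 3)*(g - 1)*(g + 1)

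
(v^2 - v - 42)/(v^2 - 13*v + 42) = (v + 6)/(v - 6)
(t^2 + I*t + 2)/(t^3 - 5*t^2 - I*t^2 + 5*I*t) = (t + 2*I)/(t*(t - 5))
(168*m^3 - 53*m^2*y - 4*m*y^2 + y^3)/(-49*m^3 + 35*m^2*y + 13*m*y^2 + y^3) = (24*m^2 - 11*m*y + y^2)/(-7*m^2 + 6*m*y + y^2)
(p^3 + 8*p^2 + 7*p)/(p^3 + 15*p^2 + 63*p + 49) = p/(p + 7)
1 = 1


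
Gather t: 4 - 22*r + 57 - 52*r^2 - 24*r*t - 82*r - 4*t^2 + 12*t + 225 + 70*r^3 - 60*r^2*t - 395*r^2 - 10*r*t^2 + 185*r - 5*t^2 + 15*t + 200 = 70*r^3 - 447*r^2 + 81*r + t^2*(-10*r - 9) + t*(-60*r^2 - 24*r + 27) + 486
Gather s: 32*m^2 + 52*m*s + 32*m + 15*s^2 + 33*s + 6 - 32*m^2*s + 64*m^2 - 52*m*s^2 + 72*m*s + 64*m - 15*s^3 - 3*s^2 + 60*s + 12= 96*m^2 + 96*m - 15*s^3 + s^2*(12 - 52*m) + s*(-32*m^2 + 124*m + 93) + 18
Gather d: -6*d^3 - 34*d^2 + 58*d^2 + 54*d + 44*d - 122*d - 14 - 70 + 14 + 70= -6*d^3 + 24*d^2 - 24*d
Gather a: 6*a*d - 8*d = 6*a*d - 8*d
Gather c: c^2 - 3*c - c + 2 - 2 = c^2 - 4*c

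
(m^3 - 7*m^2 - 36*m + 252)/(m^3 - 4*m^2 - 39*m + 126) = (m - 6)/(m - 3)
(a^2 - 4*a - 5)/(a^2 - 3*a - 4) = (a - 5)/(a - 4)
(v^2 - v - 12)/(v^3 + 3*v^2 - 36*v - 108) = (v - 4)/(v^2 - 36)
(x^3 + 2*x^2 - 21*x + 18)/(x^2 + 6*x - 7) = (x^2 + 3*x - 18)/(x + 7)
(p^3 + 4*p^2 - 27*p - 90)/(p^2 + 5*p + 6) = (p^2 + p - 30)/(p + 2)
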